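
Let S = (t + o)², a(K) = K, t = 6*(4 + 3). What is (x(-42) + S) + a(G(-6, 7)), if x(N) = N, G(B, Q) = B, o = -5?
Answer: 1321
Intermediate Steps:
t = 42 (t = 6*7 = 42)
S = 1369 (S = (42 - 5)² = 37² = 1369)
(x(-42) + S) + a(G(-6, 7)) = (-42 + 1369) - 6 = 1327 - 6 = 1321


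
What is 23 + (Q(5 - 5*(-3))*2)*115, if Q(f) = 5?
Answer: 1173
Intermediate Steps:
23 + (Q(5 - 5*(-3))*2)*115 = 23 + (5*2)*115 = 23 + 10*115 = 23 + 1150 = 1173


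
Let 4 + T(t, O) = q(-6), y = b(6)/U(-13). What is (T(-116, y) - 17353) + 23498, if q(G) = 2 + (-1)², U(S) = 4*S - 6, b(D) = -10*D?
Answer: 6144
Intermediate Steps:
U(S) = -6 + 4*S
y = 30/29 (y = (-10*6)/(-6 + 4*(-13)) = -60/(-6 - 52) = -60/(-58) = -60*(-1/58) = 30/29 ≈ 1.0345)
q(G) = 3 (q(G) = 2 + 1 = 3)
T(t, O) = -1 (T(t, O) = -4 + 3 = -1)
(T(-116, y) - 17353) + 23498 = (-1 - 17353) + 23498 = -17354 + 23498 = 6144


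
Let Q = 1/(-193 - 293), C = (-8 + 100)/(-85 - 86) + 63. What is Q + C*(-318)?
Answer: -183414151/9234 ≈ -19863.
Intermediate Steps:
C = 10681/171 (C = 92/(-171) + 63 = 92*(-1/171) + 63 = -92/171 + 63 = 10681/171 ≈ 62.462)
Q = -1/486 (Q = 1/(-486) = -1/486 ≈ -0.0020576)
Q + C*(-318) = -1/486 + (10681/171)*(-318) = -1/486 - 1132186/57 = -183414151/9234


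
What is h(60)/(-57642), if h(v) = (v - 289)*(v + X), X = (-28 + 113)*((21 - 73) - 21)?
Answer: -1407205/57642 ≈ -24.413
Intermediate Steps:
X = -6205 (X = 85*(-52 - 21) = 85*(-73) = -6205)
h(v) = (-6205 + v)*(-289 + v) (h(v) = (v - 289)*(v - 6205) = (-289 + v)*(-6205 + v) = (-6205 + v)*(-289 + v))
h(60)/(-57642) = (1793245 + 60² - 6494*60)/(-57642) = (1793245 + 3600 - 389640)*(-1/57642) = 1407205*(-1/57642) = -1407205/57642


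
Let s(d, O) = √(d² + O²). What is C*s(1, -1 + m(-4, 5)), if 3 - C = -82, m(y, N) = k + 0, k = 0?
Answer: 85*√2 ≈ 120.21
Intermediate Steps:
m(y, N) = 0 (m(y, N) = 0 + 0 = 0)
s(d, O) = √(O² + d²)
C = 85 (C = 3 - 1*(-82) = 3 + 82 = 85)
C*s(1, -1 + m(-4, 5)) = 85*√((-1 + 0)² + 1²) = 85*√((-1)² + 1) = 85*√(1 + 1) = 85*√2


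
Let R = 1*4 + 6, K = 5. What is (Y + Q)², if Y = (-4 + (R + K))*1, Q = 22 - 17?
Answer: 256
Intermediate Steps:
R = 10 (R = 4 + 6 = 10)
Q = 5
Y = 11 (Y = (-4 + (10 + 5))*1 = (-4 + 15)*1 = 11*1 = 11)
(Y + Q)² = (11 + 5)² = 16² = 256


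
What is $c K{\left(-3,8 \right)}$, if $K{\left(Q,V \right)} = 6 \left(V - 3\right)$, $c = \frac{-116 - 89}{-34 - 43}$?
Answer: $\frac{6150}{77} \approx 79.87$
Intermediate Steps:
$c = \frac{205}{77}$ ($c = - \frac{205}{-77} = \left(-205\right) \left(- \frac{1}{77}\right) = \frac{205}{77} \approx 2.6623$)
$K{\left(Q,V \right)} = -18 + 6 V$ ($K{\left(Q,V \right)} = 6 \left(-3 + V\right) = -18 + 6 V$)
$c K{\left(-3,8 \right)} = \frac{205 \left(-18 + 6 \cdot 8\right)}{77} = \frac{205 \left(-18 + 48\right)}{77} = \frac{205}{77} \cdot 30 = \frac{6150}{77}$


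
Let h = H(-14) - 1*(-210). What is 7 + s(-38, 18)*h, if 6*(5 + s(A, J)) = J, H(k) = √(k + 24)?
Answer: -413 - 2*√10 ≈ -419.32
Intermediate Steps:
H(k) = √(24 + k)
s(A, J) = -5 + J/6
h = 210 + √10 (h = √(24 - 14) - 1*(-210) = √10 + 210 = 210 + √10 ≈ 213.16)
7 + s(-38, 18)*h = 7 + (-5 + (⅙)*18)*(210 + √10) = 7 + (-5 + 3)*(210 + √10) = 7 - 2*(210 + √10) = 7 + (-420 - 2*√10) = -413 - 2*√10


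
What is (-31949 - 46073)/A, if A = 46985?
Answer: -78022/46985 ≈ -1.6606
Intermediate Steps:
(-31949 - 46073)/A = (-31949 - 46073)/46985 = -78022*1/46985 = -78022/46985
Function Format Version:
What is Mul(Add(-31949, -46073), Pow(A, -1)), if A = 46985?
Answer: Rational(-78022, 46985) ≈ -1.6606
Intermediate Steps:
Mul(Add(-31949, -46073), Pow(A, -1)) = Mul(Add(-31949, -46073), Pow(46985, -1)) = Mul(-78022, Rational(1, 46985)) = Rational(-78022, 46985)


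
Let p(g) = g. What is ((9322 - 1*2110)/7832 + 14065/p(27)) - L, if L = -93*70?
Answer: 371745611/52866 ≈ 7031.8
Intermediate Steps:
L = -6510
((9322 - 1*2110)/7832 + 14065/p(27)) - L = ((9322 - 1*2110)/7832 + 14065/27) - 1*(-6510) = ((9322 - 2110)*(1/7832) + 14065*(1/27)) + 6510 = (7212*(1/7832) + 14065/27) + 6510 = (1803/1958 + 14065/27) + 6510 = 27587951/52866 + 6510 = 371745611/52866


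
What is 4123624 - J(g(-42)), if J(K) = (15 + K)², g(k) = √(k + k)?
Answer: 4123483 - 60*I*√21 ≈ 4.1235e+6 - 274.95*I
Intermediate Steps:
g(k) = √2*√k (g(k) = √(2*k) = √2*√k)
4123624 - J(g(-42)) = 4123624 - (15 + √2*√(-42))² = 4123624 - (15 + √2*(I*√42))² = 4123624 - (15 + 2*I*√21)²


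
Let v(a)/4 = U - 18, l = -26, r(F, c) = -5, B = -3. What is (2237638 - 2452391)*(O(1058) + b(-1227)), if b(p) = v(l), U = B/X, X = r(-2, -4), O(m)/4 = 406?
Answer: -1669060316/5 ≈ -3.3381e+8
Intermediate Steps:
O(m) = 1624 (O(m) = 4*406 = 1624)
X = -5
U = 3/5 (U = -3/(-5) = -3*(-1/5) = 3/5 ≈ 0.60000)
v(a) = -348/5 (v(a) = 4*(3/5 - 18) = 4*(-87/5) = -348/5)
b(p) = -348/5
(2237638 - 2452391)*(O(1058) + b(-1227)) = (2237638 - 2452391)*(1624 - 348/5) = -214753*7772/5 = -1669060316/5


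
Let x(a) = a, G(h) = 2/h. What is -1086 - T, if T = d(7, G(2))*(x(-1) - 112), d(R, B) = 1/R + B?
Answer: -6698/7 ≈ -956.86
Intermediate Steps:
d(R, B) = B + 1/R (d(R, B) = 1/R + B = B + 1/R)
T = -904/7 (T = (2/2 + 1/7)*(-1 - 112) = (2*(1/2) + 1/7)*(-113) = (1 + 1/7)*(-113) = (8/7)*(-113) = -904/7 ≈ -129.14)
-1086 - T = -1086 - 1*(-904/7) = -1086 + 904/7 = -6698/7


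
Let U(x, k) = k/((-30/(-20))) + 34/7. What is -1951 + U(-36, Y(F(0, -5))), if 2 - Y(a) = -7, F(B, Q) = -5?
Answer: -13581/7 ≈ -1940.1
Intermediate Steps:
Y(a) = 9 (Y(a) = 2 - 1*(-7) = 2 + 7 = 9)
U(x, k) = 34/7 + 2*k/3 (U(x, k) = k/((-30*(-1/20))) + 34*(⅐) = k/(3/2) + 34/7 = k*(⅔) + 34/7 = 2*k/3 + 34/7 = 34/7 + 2*k/3)
-1951 + U(-36, Y(F(0, -5))) = -1951 + (34/7 + (⅔)*9) = -1951 + (34/7 + 6) = -1951 + 76/7 = -13581/7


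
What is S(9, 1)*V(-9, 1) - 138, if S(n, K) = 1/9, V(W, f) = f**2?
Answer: -1241/9 ≈ -137.89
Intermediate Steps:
S(n, K) = 1/9
S(9, 1)*V(-9, 1) - 138 = (1/9)*1**2 - 138 = (1/9)*1 - 138 = 1/9 - 138 = -1241/9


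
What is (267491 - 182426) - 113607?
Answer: -28542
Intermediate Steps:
(267491 - 182426) - 113607 = 85065 - 113607 = -28542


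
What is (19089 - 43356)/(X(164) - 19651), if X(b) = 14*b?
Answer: 8089/5785 ≈ 1.3983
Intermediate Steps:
(19089 - 43356)/(X(164) - 19651) = (19089 - 43356)/(14*164 - 19651) = -24267/(2296 - 19651) = -24267/(-17355) = -24267*(-1/17355) = 8089/5785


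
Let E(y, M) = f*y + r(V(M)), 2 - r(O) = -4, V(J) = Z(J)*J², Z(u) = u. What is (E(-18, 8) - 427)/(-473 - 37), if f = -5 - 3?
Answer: 277/510 ≈ 0.54314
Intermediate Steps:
f = -8
V(J) = J³ (V(J) = J*J² = J³)
r(O) = 6 (r(O) = 2 - 1*(-4) = 2 + 4 = 6)
E(y, M) = 6 - 8*y (E(y, M) = -8*y + 6 = 6 - 8*y)
(E(-18, 8) - 427)/(-473 - 37) = ((6 - 8*(-18)) - 427)/(-473 - 37) = ((6 + 144) - 427)/(-510) = (150 - 427)*(-1/510) = -277*(-1/510) = 277/510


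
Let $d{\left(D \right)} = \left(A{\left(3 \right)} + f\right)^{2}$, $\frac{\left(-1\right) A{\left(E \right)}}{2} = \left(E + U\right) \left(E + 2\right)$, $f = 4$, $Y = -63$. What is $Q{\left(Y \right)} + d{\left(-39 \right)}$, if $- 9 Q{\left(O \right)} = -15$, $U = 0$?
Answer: $\frac{2033}{3} \approx 677.67$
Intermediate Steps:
$Q{\left(O \right)} = \frac{5}{3}$ ($Q{\left(O \right)} = \left(- \frac{1}{9}\right) \left(-15\right) = \frac{5}{3}$)
$A{\left(E \right)} = - 2 E \left(2 + E\right)$ ($A{\left(E \right)} = - 2 \left(E + 0\right) \left(E + 2\right) = - 2 E \left(2 + E\right)$)
$d{\left(D \right)} = 676$ ($d{\left(D \right)} = \left(2 \cdot 3 \left(-2 - 3\right) + 4\right)^{2} = \left(2 \cdot 3 \left(-5\right) + 4\right)^{2} = \left(-30 + 4\right)^{2} = \left(-26\right)^{2} = 676$)
$Q{\left(Y \right)} + d{\left(-39 \right)} = \frac{5}{3} + 676 = \frac{2033}{3}$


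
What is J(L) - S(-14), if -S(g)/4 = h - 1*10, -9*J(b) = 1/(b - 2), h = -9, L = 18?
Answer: -10945/144 ≈ -76.007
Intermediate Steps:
J(b) = -1/(9*(-2 + b)) (J(b) = -1/(9*(b - 2)) = -1/(9*(-2 + b)))
S(g) = 76 (S(g) = -4*(-9 - 1*10) = -4*(-9 - 10) = -4*(-19) = 76)
J(L) - S(-14) = -1/(-18 + 9*18) - 1*76 = -1/(-18 + 162) - 76 = -1/144 - 76 = -10945/144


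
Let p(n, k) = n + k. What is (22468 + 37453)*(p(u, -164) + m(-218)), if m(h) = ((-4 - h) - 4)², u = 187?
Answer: 2643894283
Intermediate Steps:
p(n, k) = k + n
m(h) = (-8 - h)²
(22468 + 37453)*(p(u, -164) + m(-218)) = (22468 + 37453)*((-164 + 187) + (8 - 218)²) = 59921*(23 + (-210)²) = 59921*(23 + 44100) = 59921*44123 = 2643894283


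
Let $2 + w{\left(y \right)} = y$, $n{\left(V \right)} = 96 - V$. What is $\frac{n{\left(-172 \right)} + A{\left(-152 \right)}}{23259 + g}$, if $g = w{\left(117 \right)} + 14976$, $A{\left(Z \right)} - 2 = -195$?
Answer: $\frac{3}{1534} \approx 0.0019557$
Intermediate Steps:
$A{\left(Z \right)} = -193$ ($A{\left(Z \right)} = 2 - 195 = -193$)
$w{\left(y \right)} = -2 + y$
$g = 15091$ ($g = \left(-2 + 117\right) + 14976 = 115 + 14976 = 15091$)
$\frac{n{\left(-172 \right)} + A{\left(-152 \right)}}{23259 + g} = \frac{\left(96 - -172\right) - 193}{23259 + 15091} = \frac{\left(96 + 172\right) - 193}{38350} = \left(268 - 193\right) \frac{1}{38350} = 75 \cdot \frac{1}{38350} = \frac{3}{1534}$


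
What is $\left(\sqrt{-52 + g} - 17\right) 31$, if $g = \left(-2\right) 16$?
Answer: $-527 + 62 i \sqrt{21} \approx -527.0 + 284.12 i$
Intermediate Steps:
$g = -32$
$\left(\sqrt{-52 + g} - 17\right) 31 = \left(\sqrt{-52 - 32} - 17\right) 31 = \left(\sqrt{-84} - 17\right) 31 = \left(2 i \sqrt{21} - 17\right) 31 = \left(-17 + 2 i \sqrt{21}\right) 31 = -527 + 62 i \sqrt{21}$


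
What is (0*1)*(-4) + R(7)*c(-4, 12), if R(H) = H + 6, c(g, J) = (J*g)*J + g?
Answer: -7540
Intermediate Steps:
c(g, J) = g + g*J**2 (c(g, J) = g*J**2 + g = g + g*J**2)
R(H) = 6 + H
(0*1)*(-4) + R(7)*c(-4, 12) = (0*1)*(-4) + (6 + 7)*(-4*(1 + 12**2)) = 0*(-4) + 13*(-4*(1 + 144)) = 0 + 13*(-4*145) = 0 + 13*(-580) = 0 - 7540 = -7540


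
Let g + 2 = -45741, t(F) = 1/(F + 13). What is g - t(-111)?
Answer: -4482813/98 ≈ -45743.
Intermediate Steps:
t(F) = 1/(13 + F)
g = -45743 (g = -2 - 45741 = -45743)
g - t(-111) = -45743 - 1/(13 - 111) = -45743 - 1/(-98) = -45743 - 1*(-1/98) = -45743 + 1/98 = -4482813/98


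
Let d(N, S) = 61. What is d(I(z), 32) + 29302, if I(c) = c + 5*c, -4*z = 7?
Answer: 29363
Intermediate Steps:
z = -7/4 (z = -¼*7 = -7/4 ≈ -1.7500)
I(c) = 6*c
d(I(z), 32) + 29302 = 61 + 29302 = 29363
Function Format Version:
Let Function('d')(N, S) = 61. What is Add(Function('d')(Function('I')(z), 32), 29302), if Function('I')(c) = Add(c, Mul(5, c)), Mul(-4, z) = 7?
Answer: 29363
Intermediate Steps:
z = Rational(-7, 4) (z = Mul(Rational(-1, 4), 7) = Rational(-7, 4) ≈ -1.7500)
Function('I')(c) = Mul(6, c)
Add(Function('d')(Function('I')(z), 32), 29302) = Add(61, 29302) = 29363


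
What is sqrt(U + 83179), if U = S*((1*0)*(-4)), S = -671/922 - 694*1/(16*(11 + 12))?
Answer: sqrt(83179) ≈ 288.41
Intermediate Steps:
S = -221699/84824 (S = -671*1/922 - 694/(23*16) = -671/922 - 694/368 = -671/922 - 694*1/368 = -671/922 - 347/184 = -221699/84824 ≈ -2.6136)
U = 0 (U = -221699*1*0*(-4)/84824 = -0*(-4) = -221699/84824*0 = 0)
sqrt(U + 83179) = sqrt(0 + 83179) = sqrt(83179)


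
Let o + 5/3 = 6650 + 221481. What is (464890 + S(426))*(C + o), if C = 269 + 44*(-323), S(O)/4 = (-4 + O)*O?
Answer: 760775719702/3 ≈ 2.5359e+11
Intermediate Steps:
S(O) = 4*O*(-4 + O) (S(O) = 4*((-4 + O)*O) = 4*(O*(-4 + O)) = 4*O*(-4 + O))
C = -13943 (C = 269 - 14212 = -13943)
o = 684388/3 (o = -5/3 + (6650 + 221481) = -5/3 + 228131 = 684388/3 ≈ 2.2813e+5)
(464890 + S(426))*(C + o) = (464890 + 4*426*(-4 + 426))*(-13943 + 684388/3) = (464890 + 4*426*422)*(642559/3) = (464890 + 719088)*(642559/3) = 1183978*(642559/3) = 760775719702/3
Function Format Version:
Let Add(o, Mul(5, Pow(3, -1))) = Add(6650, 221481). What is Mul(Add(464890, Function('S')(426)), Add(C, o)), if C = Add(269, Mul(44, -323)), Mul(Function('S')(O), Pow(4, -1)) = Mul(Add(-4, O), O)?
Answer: Rational(760775719702, 3) ≈ 2.5359e+11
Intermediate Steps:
Function('S')(O) = Mul(4, O, Add(-4, O)) (Function('S')(O) = Mul(4, Mul(Add(-4, O), O)) = Mul(4, Mul(O, Add(-4, O))) = Mul(4, O, Add(-4, O)))
C = -13943 (C = Add(269, -14212) = -13943)
o = Rational(684388, 3) (o = Add(Rational(-5, 3), Add(6650, 221481)) = Add(Rational(-5, 3), 228131) = Rational(684388, 3) ≈ 2.2813e+5)
Mul(Add(464890, Function('S')(426)), Add(C, o)) = Mul(Add(464890, Mul(4, 426, Add(-4, 426))), Add(-13943, Rational(684388, 3))) = Mul(Add(464890, Mul(4, 426, 422)), Rational(642559, 3)) = Mul(Add(464890, 719088), Rational(642559, 3)) = Mul(1183978, Rational(642559, 3)) = Rational(760775719702, 3)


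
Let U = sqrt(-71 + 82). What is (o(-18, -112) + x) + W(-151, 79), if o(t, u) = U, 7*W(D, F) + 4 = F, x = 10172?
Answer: 71279/7 + sqrt(11) ≈ 10186.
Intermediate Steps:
U = sqrt(11) ≈ 3.3166
W(D, F) = -4/7 + F/7
o(t, u) = sqrt(11)
(o(-18, -112) + x) + W(-151, 79) = (sqrt(11) + 10172) + (-4/7 + (1/7)*79) = (10172 + sqrt(11)) + (-4/7 + 79/7) = (10172 + sqrt(11)) + 75/7 = 71279/7 + sqrt(11)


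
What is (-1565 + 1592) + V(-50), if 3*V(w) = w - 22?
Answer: 3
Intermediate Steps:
V(w) = -22/3 + w/3 (V(w) = (w - 22)/3 = (-22 + w)/3 = -22/3 + w/3)
(-1565 + 1592) + V(-50) = (-1565 + 1592) + (-22/3 + (1/3)*(-50)) = 27 + (-22/3 - 50/3) = 27 - 24 = 3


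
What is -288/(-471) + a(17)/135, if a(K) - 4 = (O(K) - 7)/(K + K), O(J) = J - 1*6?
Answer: 46262/72063 ≈ 0.64197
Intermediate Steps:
O(J) = -6 + J (O(J) = J - 6 = -6 + J)
a(K) = 4 + (-13 + K)/(2*K) (a(K) = 4 + ((-6 + K) - 7)/(K + K) = 4 + (-13 + K)/((2*K)) = 4 + (-13 + K)*(1/(2*K)) = 4 + (-13 + K)/(2*K))
-288/(-471) + a(17)/135 = -288/(-471) + ((½)*(-13 + 9*17)/17)/135 = -288*(-1/471) + ((½)*(1/17)*(-13 + 153))*(1/135) = 96/157 + ((½)*(1/17)*140)*(1/135) = 96/157 + (70/17)*(1/135) = 96/157 + 14/459 = 46262/72063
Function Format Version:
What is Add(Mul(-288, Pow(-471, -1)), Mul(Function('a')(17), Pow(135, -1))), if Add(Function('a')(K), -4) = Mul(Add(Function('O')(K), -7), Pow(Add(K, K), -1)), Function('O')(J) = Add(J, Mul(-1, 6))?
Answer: Rational(46262, 72063) ≈ 0.64197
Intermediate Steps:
Function('O')(J) = Add(-6, J) (Function('O')(J) = Add(J, -6) = Add(-6, J))
Function('a')(K) = Add(4, Mul(Rational(1, 2), Pow(K, -1), Add(-13, K))) (Function('a')(K) = Add(4, Mul(Add(Add(-6, K), -7), Pow(Add(K, K), -1))) = Add(4, Mul(Add(-13, K), Pow(Mul(2, K), -1))) = Add(4, Mul(Add(-13, K), Mul(Rational(1, 2), Pow(K, -1)))) = Add(4, Mul(Rational(1, 2), Pow(K, -1), Add(-13, K))))
Add(Mul(-288, Pow(-471, -1)), Mul(Function('a')(17), Pow(135, -1))) = Add(Mul(-288, Pow(-471, -1)), Mul(Mul(Rational(1, 2), Pow(17, -1), Add(-13, Mul(9, 17))), Pow(135, -1))) = Add(Mul(-288, Rational(-1, 471)), Mul(Mul(Rational(1, 2), Rational(1, 17), Add(-13, 153)), Rational(1, 135))) = Add(Rational(96, 157), Mul(Mul(Rational(1, 2), Rational(1, 17), 140), Rational(1, 135))) = Add(Rational(96, 157), Mul(Rational(70, 17), Rational(1, 135))) = Add(Rational(96, 157), Rational(14, 459)) = Rational(46262, 72063)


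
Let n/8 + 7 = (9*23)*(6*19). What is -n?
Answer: -188728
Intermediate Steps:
n = 188728 (n = -56 + 8*((9*23)*(6*19)) = -56 + 8*(207*114) = -56 + 8*23598 = -56 + 188784 = 188728)
-n = -1*188728 = -188728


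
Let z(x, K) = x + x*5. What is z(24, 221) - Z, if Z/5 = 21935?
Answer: -109531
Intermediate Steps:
Z = 109675 (Z = 5*21935 = 109675)
z(x, K) = 6*x (z(x, K) = x + 5*x = 6*x)
z(24, 221) - Z = 6*24 - 1*109675 = 144 - 109675 = -109531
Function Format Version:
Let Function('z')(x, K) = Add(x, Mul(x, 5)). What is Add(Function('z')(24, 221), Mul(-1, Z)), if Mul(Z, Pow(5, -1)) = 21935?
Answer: -109531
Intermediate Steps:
Z = 109675 (Z = Mul(5, 21935) = 109675)
Function('z')(x, K) = Mul(6, x) (Function('z')(x, K) = Add(x, Mul(5, x)) = Mul(6, x))
Add(Function('z')(24, 221), Mul(-1, Z)) = Add(Mul(6, 24), Mul(-1, 109675)) = Add(144, -109675) = -109531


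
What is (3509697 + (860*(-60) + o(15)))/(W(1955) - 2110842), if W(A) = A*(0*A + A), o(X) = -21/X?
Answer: 17290478/8555915 ≈ 2.0209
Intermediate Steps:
W(A) = A² (W(A) = A*(0 + A) = A*A = A²)
(3509697 + (860*(-60) + o(15)))/(W(1955) - 2110842) = (3509697 + (860*(-60) - 21/15))/(1955² - 2110842) = (3509697 + (-51600 - 21*1/15))/(3822025 - 2110842) = (3509697 + (-51600 - 7/5))/1711183 = (3509697 - 258007/5)*(1/1711183) = (17290478/5)*(1/1711183) = 17290478/8555915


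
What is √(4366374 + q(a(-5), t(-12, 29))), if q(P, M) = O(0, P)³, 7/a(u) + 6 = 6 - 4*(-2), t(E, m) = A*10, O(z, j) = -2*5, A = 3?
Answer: √4365374 ≈ 2089.3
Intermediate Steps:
O(z, j) = -10
t(E, m) = 30 (t(E, m) = 3*10 = 30)
a(u) = 7/8 (a(u) = 7/(-6 + (6 - 4*(-2))) = 7/(-6 + (6 + 8)) = 7/(-6 + 14) = 7/8)
q(P, M) = -1000 (q(P, M) = (-10)³ = -1000)
√(4366374 + q(a(-5), t(-12, 29))) = √(4366374 - 1000) = √4365374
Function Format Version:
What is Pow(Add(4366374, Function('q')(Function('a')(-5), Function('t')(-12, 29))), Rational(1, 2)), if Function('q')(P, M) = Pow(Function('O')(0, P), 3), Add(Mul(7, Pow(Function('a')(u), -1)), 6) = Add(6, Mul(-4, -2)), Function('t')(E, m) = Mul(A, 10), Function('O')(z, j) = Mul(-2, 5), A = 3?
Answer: Pow(4365374, Rational(1, 2)) ≈ 2089.3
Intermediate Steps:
Function('O')(z, j) = -10
Function('t')(E, m) = 30 (Function('t')(E, m) = Mul(3, 10) = 30)
Function('a')(u) = Rational(7, 8) (Function('a')(u) = Mul(7, Pow(Add(-6, Add(6, Mul(-4, -2))), -1)) = Mul(7, Pow(Add(-6, Add(6, 8)), -1)) = Mul(7, Pow(Add(-6, 14), -1)) = Mul(7, Pow(8, -1)) = Mul(7, Rational(1, 8)) = Rational(7, 8))
Function('q')(P, M) = -1000 (Function('q')(P, M) = Pow(-10, 3) = -1000)
Pow(Add(4366374, Function('q')(Function('a')(-5), Function('t')(-12, 29))), Rational(1, 2)) = Pow(Add(4366374, -1000), Rational(1, 2)) = Pow(4365374, Rational(1, 2))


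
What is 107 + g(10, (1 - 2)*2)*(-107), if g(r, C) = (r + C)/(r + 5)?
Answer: 749/15 ≈ 49.933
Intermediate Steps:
g(r, C) = (C + r)/(5 + r)
107 + g(10, (1 - 2)*2)*(-107) = 107 + (((1 - 2)*2 + 10)/(5 + 10))*(-107) = 107 + ((-1*2 + 10)/15)*(-107) = 107 + ((-2 + 10)/15)*(-107) = 107 + ((1/15)*8)*(-107) = 107 + (8/15)*(-107) = 107 - 856/15 = 749/15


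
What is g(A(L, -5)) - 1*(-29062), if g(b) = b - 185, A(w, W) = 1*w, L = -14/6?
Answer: 86624/3 ≈ 28875.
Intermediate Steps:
L = -7/3 (L = -14*⅙ = -7/3 ≈ -2.3333)
A(w, W) = w
g(b) = -185 + b
g(A(L, -5)) - 1*(-29062) = (-185 - 7/3) - 1*(-29062) = -562/3 + 29062 = 86624/3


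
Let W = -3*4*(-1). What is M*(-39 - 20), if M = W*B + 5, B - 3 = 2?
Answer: -3835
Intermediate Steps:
W = 12 (W = -12*(-1) = 12)
B = 5 (B = 3 + 2 = 5)
M = 65 (M = 12*5 + 5 = 60 + 5 = 65)
M*(-39 - 20) = 65*(-39 - 20) = 65*(-59) = -3835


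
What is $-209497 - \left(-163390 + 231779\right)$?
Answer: $-277886$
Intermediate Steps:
$-209497 - \left(-163390 + 231779\right) = -209497 - 68389 = -277886$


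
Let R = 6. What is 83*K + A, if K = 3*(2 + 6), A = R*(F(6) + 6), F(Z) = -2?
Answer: 2016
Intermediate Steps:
A = 24 (A = 6*(-2 + 6) = 6*4 = 24)
K = 24 (K = 3*8 = 24)
83*K + A = 83*24 + 24 = 1992 + 24 = 2016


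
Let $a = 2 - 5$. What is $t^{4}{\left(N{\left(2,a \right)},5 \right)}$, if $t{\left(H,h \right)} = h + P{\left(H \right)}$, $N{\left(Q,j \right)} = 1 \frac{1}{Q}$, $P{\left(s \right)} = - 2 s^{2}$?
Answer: $\frac{6561}{16} \approx 410.06$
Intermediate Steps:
$a = -3$
$N{\left(Q,j \right)} = \frac{1}{Q}$
$t{\left(H,h \right)} = h - 2 H^{2}$
$t^{4}{\left(N{\left(2,a \right)},5 \right)} = \left(5 - 2 \left(\frac{1}{2}\right)^{2}\right)^{4} = \left(5 - \frac{2}{4}\right)^{4} = \left(5 - \frac{1}{2}\right)^{4} = \left(\frac{9}{2}\right)^{4} = \frac{6561}{16}$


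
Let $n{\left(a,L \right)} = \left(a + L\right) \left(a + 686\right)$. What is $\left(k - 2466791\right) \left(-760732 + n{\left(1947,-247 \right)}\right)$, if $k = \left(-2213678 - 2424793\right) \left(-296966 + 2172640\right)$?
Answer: $-32324674733812193160$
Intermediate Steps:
$n{\left(a,L \right)} = \left(686 + a\right) \left(L + a\right)$ ($n{\left(a,L \right)} = \left(L + a\right) \left(686 + a\right) = \left(686 + a\right) \left(L + a\right)$)
$k = -8700259454454$ ($k = \left(-4638471\right) 1875674 = -8700259454454$)
$\left(k - 2466791\right) \left(-760732 + n{\left(1947,-247 \right)}\right) = \left(-8700259454454 - 2466791\right) \left(-760732 + \left(1947^{2} + 686 \left(-247\right) + 686 \cdot 1947 - 480909\right)\right) = - 8700261921245 \left(-760732 + \left(3790809 - 169442 + 1335642 - 480909\right)\right) = - 8700261921245 \left(-760732 + 4476100\right) = \left(-8700261921245\right) 3715368 = -32324674733812193160$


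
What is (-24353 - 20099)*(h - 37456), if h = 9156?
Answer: 1257991600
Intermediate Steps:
(-24353 - 20099)*(h - 37456) = (-24353 - 20099)*(9156 - 37456) = -44452*(-28300) = 1257991600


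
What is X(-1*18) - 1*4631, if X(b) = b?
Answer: -4649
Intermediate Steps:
X(-1*18) - 1*4631 = -1*18 - 1*4631 = -18 - 4631 = -4649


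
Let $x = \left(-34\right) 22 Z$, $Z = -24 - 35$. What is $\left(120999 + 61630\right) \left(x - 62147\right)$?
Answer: $-3290061435$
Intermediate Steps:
$Z = -59$
$x = 44132$ ($x = \left(-34\right) 22 \left(-59\right) = \left(-748\right) \left(-59\right) = 44132$)
$\left(120999 + 61630\right) \left(x - 62147\right) = \left(120999 + 61630\right) \left(44132 - 62147\right) = 182629 \left(-18015\right) = -3290061435$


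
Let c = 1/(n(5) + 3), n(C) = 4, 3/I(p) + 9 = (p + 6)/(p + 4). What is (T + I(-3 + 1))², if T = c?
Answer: 4/49 ≈ 0.081633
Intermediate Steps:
I(p) = 3/(-9 + (6 + p)/(4 + p)) (I(p) = 3/(-9 + (p + 6)/(p + 4)) = 3/(-9 + (6 + p)/(4 + p)))
c = ⅐ (c = 1/(4 + 3) = 1/7 = ⅐ ≈ 0.14286)
T = ⅐ ≈ 0.14286
(T + I(-3 + 1))² = (⅐ + 3*(-4 - (-3 + 1))/(2*(15 + 4*(-3 + 1))))² = (⅐ + 3*(-4 - 1*(-2))/(2*(15 + 4*(-2))))² = (⅐ + 3*(-4 + 2)/(2*(15 - 8)))² = (⅐ + (3/2)*(-2)/7)² = (⅐ + (3/2)*(⅐)*(-2))² = (⅐ - 3/7)² = (-2/7)² = 4/49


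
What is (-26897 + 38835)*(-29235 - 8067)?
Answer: -445311276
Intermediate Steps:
(-26897 + 38835)*(-29235 - 8067) = 11938*(-37302) = -445311276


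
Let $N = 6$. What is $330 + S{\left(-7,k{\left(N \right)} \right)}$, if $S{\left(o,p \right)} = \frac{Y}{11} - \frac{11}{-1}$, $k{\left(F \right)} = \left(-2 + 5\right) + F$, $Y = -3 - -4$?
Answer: $\frac{3752}{11} \approx 341.09$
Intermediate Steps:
$Y = 1$ ($Y = -3 + 4 = 1$)
$k{\left(F \right)} = 3 + F$
$S{\left(o,p \right)} = \frac{122}{11}$ ($S{\left(o,p \right)} = 1 \cdot \frac{1}{11} - \frac{11}{-1} = 1 \cdot \frac{1}{11} - -11 = \frac{1}{11} + 11 = \frac{122}{11}$)
$330 + S{\left(-7,k{\left(N \right)} \right)} = 330 + \frac{122}{11} = \frac{3752}{11}$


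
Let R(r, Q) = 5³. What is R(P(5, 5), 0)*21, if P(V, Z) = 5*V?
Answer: 2625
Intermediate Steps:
R(r, Q) = 125
R(P(5, 5), 0)*21 = 125*21 = 2625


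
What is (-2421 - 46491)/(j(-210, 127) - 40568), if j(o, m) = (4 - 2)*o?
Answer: 12228/10247 ≈ 1.1933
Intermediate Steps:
j(o, m) = 2*o
(-2421 - 46491)/(j(-210, 127) - 40568) = (-2421 - 46491)/(2*(-210) - 40568) = -48912/(-420 - 40568) = -48912/(-40988) = -48912*(-1/40988) = 12228/10247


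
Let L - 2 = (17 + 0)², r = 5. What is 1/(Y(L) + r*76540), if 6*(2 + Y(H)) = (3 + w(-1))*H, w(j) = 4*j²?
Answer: 2/766075 ≈ 2.6107e-6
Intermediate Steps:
L = 291 (L = 2 + (17 + 0)² = 2 + 17² = 2 + 289 = 291)
Y(H) = -2 + 7*H/6 (Y(H) = -2 + ((3 + 4*(-1)²)*H)/6 = -2 + ((3 + 4*1)*H)/6 = -2 + ((3 + 4)*H)/6 = -2 + (7*H)/6 = -2 + 7*H/6)
1/(Y(L) + r*76540) = 1/((-2 + (7/6)*291) + 5*76540) = 1/((-2 + 679/2) + 382700) = 1/(675/2 + 382700) = 1/(766075/2) = 2/766075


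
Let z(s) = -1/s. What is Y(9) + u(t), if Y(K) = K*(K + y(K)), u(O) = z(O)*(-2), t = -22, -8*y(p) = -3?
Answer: 7417/88 ≈ 84.284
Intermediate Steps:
y(p) = 3/8 (y(p) = -⅛*(-3) = 3/8)
u(O) = 2/O (u(O) = -1/O*(-2) = 2/O)
Y(K) = K*(3/8 + K) (Y(K) = K*(K + 3/8) = K*(3/8 + K))
Y(9) + u(t) = (⅛)*9*(3 + 8*9) + 2/(-22) = (⅛)*9*(3 + 72) + 2*(-1/22) = (⅛)*9*75 - 1/11 = 675/8 - 1/11 = 7417/88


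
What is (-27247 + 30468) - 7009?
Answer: -3788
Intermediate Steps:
(-27247 + 30468) - 7009 = 3221 - 7009 = -3788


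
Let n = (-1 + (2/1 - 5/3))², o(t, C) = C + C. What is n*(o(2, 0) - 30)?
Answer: -40/3 ≈ -13.333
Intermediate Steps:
o(t, C) = 2*C
n = 4/9 (n = (-1 + (2*1 - 5*⅓))² = (-1 + (2 - 5/3))² = (-1 + ⅓)² = (-⅔)² = 4/9 ≈ 0.44444)
n*(o(2, 0) - 30) = 4*(2*0 - 30)/9 = 4*(0 - 30)/9 = (4/9)*(-30) = -40/3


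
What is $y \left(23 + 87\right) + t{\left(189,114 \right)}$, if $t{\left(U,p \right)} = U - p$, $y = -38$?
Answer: $-4105$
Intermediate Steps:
$y \left(23 + 87\right) + t{\left(189,114 \right)} = - 38 \left(23 + 87\right) + \left(189 - 114\right) = \left(-38\right) 110 + \left(189 - 114\right) = -4180 + 75 = -4105$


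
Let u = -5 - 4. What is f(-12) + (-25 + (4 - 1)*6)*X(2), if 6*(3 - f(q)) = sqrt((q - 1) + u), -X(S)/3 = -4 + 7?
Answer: 66 - I*sqrt(22)/6 ≈ 66.0 - 0.78174*I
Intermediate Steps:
X(S) = -9 (X(S) = -3*(-4 + 7) = -3*3 = -9)
u = -9
f(q) = 3 - sqrt(-10 + q)/6 (f(q) = 3 - sqrt((q - 1) - 9)/6 = 3 - sqrt((-1 + q) - 9)/6 = 3 - sqrt(-10 + q)/6)
f(-12) + (-25 + (4 - 1)*6)*X(2) = (3 - sqrt(-10 - 12)/6) + (-25 + (4 - 1)*6)*(-9) = (3 - I*sqrt(22)/6) + (-25 + 3*6)*(-9) = (3 - I*sqrt(22)/6) + (-25 + 18)*(-9) = (3 - I*sqrt(22)/6) - 7*(-9) = (3 - I*sqrt(22)/6) + 63 = 66 - I*sqrt(22)/6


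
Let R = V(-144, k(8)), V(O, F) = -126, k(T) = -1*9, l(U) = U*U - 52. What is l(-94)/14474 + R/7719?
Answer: 10996662/18620801 ≈ 0.59056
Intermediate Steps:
l(U) = -52 + U² (l(U) = U² - 52 = -52 + U²)
k(T) = -9
R = -126
l(-94)/14474 + R/7719 = (-52 + (-94)²)/14474 - 126/7719 = (-52 + 8836)*(1/14474) - 126*1/7719 = 8784*(1/14474) - 42/2573 = 4392/7237 - 42/2573 = 10996662/18620801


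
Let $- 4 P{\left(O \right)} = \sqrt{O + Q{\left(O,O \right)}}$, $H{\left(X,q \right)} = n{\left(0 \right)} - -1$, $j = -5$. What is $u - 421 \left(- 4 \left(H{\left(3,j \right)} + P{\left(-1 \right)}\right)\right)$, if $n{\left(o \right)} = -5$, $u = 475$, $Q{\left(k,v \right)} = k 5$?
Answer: $-6261 - 421 i \sqrt{6} \approx -6261.0 - 1031.2 i$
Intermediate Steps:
$Q{\left(k,v \right)} = 5 k$
$H{\left(X,q \right)} = -4$ ($H{\left(X,q \right)} = -5 - -1 = -5 + 1 = -4$)
$P{\left(O \right)} = - \frac{\sqrt{6} \sqrt{O}}{4}$ ($P{\left(O \right)} = - \frac{\sqrt{O + 5 O}}{4} = - \frac{\sqrt{6 O}}{4} = - \frac{\sqrt{6} \sqrt{O}}{4}$)
$u - 421 \left(- 4 \left(H{\left(3,j \right)} + P{\left(-1 \right)}\right)\right) = 475 - 421 \left(- 4 \left(-4 - \frac{\sqrt{6} \sqrt{-1}}{4}\right)\right) = 475 - 421 \left(- 4 \left(-4 - \frac{\sqrt{6} i}{4}\right)\right) = 475 - 421 \left(- 4 \left(-4 - \frac{i \sqrt{6}}{4}\right)\right) = 475 - 421 \left(16 + i \sqrt{6}\right) = 475 - \left(6736 + 421 i \sqrt{6}\right) = -6261 - 421 i \sqrt{6}$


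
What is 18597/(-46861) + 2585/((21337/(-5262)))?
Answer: -637812778659/999873157 ≈ -637.89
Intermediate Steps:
18597/(-46861) + 2585/((21337/(-5262))) = 18597*(-1/46861) + 2585/((21337*(-1/5262))) = -18597/46861 + 2585/(-21337/5262) = -18597/46861 + 2585*(-5262/21337) = -18597/46861 - 13602270/21337 = -637812778659/999873157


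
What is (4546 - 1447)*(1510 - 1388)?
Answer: 378078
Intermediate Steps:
(4546 - 1447)*(1510 - 1388) = 3099*122 = 378078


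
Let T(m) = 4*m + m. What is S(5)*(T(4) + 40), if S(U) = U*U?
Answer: 1500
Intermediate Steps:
T(m) = 5*m
S(U) = U**2
S(5)*(T(4) + 40) = 5**2*(5*4 + 40) = 25*(20 + 40) = 25*60 = 1500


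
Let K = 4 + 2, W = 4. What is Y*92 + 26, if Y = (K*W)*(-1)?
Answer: -2182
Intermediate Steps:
K = 6
Y = -24 (Y = (6*4)*(-1) = 24*(-1) = -24)
Y*92 + 26 = -24*92 + 26 = -2208 + 26 = -2182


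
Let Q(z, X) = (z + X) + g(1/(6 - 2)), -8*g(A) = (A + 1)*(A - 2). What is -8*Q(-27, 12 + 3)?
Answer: 1501/16 ≈ 93.813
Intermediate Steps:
g(A) = -(1 + A)*(-2 + A)/8 (g(A) = -(A + 1)*(A - 2)/8 = -(1 + A)*(-2 + A)/8)
Q(z, X) = 35/128 + X + z (Q(z, X) = (z + X) + (¼ - 1/(8*(6 - 2)²) + 1/(8*(6 - 2))) = (X + z) + (¼ - (1/4)²/8 + (⅛)/4) = (X + z) + (¼ - (¼)²/8 + (⅛)*(¼)) = (X + z) + (¼ - ⅛*1/16 + 1/32) = (X + z) + (¼ - 1/128 + 1/32) = (X + z) + 35/128 = 35/128 + X + z)
-8*Q(-27, 12 + 3) = -8*(35/128 + (12 + 3) - 27) = -8*(35/128 + 15 - 27) = -8*(-1501/128) = 1501/16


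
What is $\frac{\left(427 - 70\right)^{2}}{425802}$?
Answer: $\frac{42483}{141934} \approx 0.29931$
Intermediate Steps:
$\frac{\left(427 - 70\right)^{2}}{425802} = 357^{2} \cdot \frac{1}{425802} = 127449 \cdot \frac{1}{425802} = \frac{42483}{141934}$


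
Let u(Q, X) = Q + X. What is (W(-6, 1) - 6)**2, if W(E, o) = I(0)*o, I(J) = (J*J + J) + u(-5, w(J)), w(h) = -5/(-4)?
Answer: 1521/16 ≈ 95.063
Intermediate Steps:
w(h) = 5/4 (w(h) = -5*(-1/4) = 5/4)
I(J) = -15/4 + J + J**2 (I(J) = (J*J + J) + (-5 + 5/4) = (J**2 + J) - 15/4 = (J + J**2) - 15/4 = -15/4 + J + J**2)
W(E, o) = -15*o/4 (W(E, o) = (-15/4 + 0 + 0**2)*o = (-15/4 + 0 + 0)*o = -15*o/4)
(W(-6, 1) - 6)**2 = (-15/4*1 - 6)**2 = (-15/4 - 6)**2 = (-39/4)**2 = 1521/16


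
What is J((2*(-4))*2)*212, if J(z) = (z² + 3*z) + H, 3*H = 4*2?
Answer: 133984/3 ≈ 44661.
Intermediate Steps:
H = 8/3 (H = (4*2)/3 = (⅓)*8 = 8/3 ≈ 2.6667)
J(z) = 8/3 + z² + 3*z (J(z) = (z² + 3*z) + 8/3 = 8/3 + z² + 3*z)
J((2*(-4))*2)*212 = (8/3 + ((2*(-4))*2)² + 3*((2*(-4))*2))*212 = (8/3 + (-8*2)² + 3*(-8*2))*212 = (8/3 + (-16)² + 3*(-16))*212 = (8/3 + 256 - 48)*212 = (632/3)*212 = 133984/3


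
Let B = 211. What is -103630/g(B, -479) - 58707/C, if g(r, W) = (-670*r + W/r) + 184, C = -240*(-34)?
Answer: -20939974717/3241230880 ≈ -6.4605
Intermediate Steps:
C = 8160
g(r, W) = 184 - 670*r + W/r (g(r, W) = (-670*r + W/r) + 184 = 184 - 670*r + W/r)
-103630/g(B, -479) - 58707/C = -103630/(184 - 670*211 - 479/211) - 58707/8160 = -103630/(184 - 141370 - 479*1/211) - 58707*1/8160 = -103630/(184 - 141370 - 479/211) - 19569/2720 = -103630/(-29790725/211) - 19569/2720 = -103630*(-211/29790725) - 19569/2720 = 4373186/5958145 - 19569/2720 = -20939974717/3241230880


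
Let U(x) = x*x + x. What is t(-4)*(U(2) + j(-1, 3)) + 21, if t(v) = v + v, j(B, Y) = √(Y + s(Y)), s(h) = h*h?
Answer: -27 - 16*√3 ≈ -54.713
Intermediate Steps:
s(h) = h²
j(B, Y) = √(Y + Y²)
t(v) = 2*v
U(x) = x + x² (U(x) = x² + x = x + x²)
t(-4)*(U(2) + j(-1, 3)) + 21 = (2*(-4))*(2*(1 + 2) + √(3*(1 + 3))) + 21 = -8*(2*3 + √(3*4)) + 21 = -8*(6 + √12) + 21 = -8*(6 + 2*√3) + 21 = (-48 - 16*√3) + 21 = -27 - 16*√3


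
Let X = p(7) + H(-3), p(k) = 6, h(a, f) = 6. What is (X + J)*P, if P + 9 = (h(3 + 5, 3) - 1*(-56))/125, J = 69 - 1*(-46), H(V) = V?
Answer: -125434/125 ≈ -1003.5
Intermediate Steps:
J = 115 (J = 69 + 46 = 115)
X = 3 (X = 6 - 3 = 3)
P = -1063/125 (P = -9 + (6 - 1*(-56))/125 = -9 + (6 + 56)*(1/125) = -9 + 62*(1/125) = -9 + 62/125 = -1063/125 ≈ -8.5040)
(X + J)*P = (3 + 115)*(-1063/125) = 118*(-1063/125) = -125434/125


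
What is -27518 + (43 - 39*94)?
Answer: -31141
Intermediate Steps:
-27518 + (43 - 39*94) = -27518 + (43 - 3666) = -27518 - 3623 = -31141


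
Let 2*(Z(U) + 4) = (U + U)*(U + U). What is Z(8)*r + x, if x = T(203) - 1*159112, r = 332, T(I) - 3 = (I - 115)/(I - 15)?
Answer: -5543205/47 ≈ -1.1794e+5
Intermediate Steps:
T(I) = 3 + (-115 + I)/(-15 + I) (T(I) = 3 + (I - 115)/(I - 15) = 3 + (-115 + I)/(-15 + I))
Z(U) = -4 + 2*U**2 (Z(U) = -4 + ((U + U)*(U + U))/2 = -4 + ((2*U)*(2*U))/2 = -4 + (4*U**2)/2 = -4 + 2*U**2)
x = -7478101/47 (x = 4*(-40 + 203)/(-15 + 203) - 1*159112 = 4*163/188 - 159112 = 4*(1/188)*163 - 159112 = 163/47 - 159112 = -7478101/47 ≈ -1.5911e+5)
Z(8)*r + x = (-4 + 2*8**2)*332 - 7478101/47 = (-4 + 2*64)*332 - 7478101/47 = (-4 + 128)*332 - 7478101/47 = 124*332 - 7478101/47 = 41168 - 7478101/47 = -5543205/47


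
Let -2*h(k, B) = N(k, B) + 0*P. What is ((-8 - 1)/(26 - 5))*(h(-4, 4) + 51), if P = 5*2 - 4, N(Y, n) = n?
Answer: -21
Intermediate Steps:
P = 6 (P = 10 - 4 = 6)
h(k, B) = -B/2 (h(k, B) = -(B + 0*6)/2 = -(B + 0)/2 = -B/2)
((-8 - 1)/(26 - 5))*(h(-4, 4) + 51) = ((-8 - 1)/(26 - 5))*(-½*4 + 51) = (-9/21)*(-2 + 51) = -9*1/21*49 = -3/7*49 = -21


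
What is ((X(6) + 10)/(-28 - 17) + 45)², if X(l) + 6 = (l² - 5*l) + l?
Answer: 4036081/2025 ≈ 1993.1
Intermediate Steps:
X(l) = -6 + l² - 4*l (X(l) = -6 + ((l² - 5*l) + l) = -6 + (l² - 4*l) = -6 + l² - 4*l)
((X(6) + 10)/(-28 - 17) + 45)² = (((-6 + 6² - 4*6) + 10)/(-28 - 17) + 45)² = (((-6 + 36 - 24) + 10)/(-45) + 45)² = ((6 + 10)*(-1/45) + 45)² = (16*(-1/45) + 45)² = (-16/45 + 45)² = (2009/45)² = 4036081/2025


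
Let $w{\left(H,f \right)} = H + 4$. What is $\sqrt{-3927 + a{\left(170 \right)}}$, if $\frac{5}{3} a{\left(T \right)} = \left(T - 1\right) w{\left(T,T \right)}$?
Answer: $\frac{\sqrt{342915}}{5} \approx 117.12$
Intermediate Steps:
$w{\left(H,f \right)} = 4 + H$
$a{\left(T \right)} = \frac{3 \left(-1 + T\right) \left(4 + T\right)}{5}$ ($a{\left(T \right)} = \frac{3 \left(T - 1\right) \left(4 + T\right)}{5} = \frac{3 \left(-1 + T\right) \left(4 + T\right)}{5}$)
$\sqrt{-3927 + a{\left(170 \right)}} = \sqrt{-3927 + \frac{3 \left(-1 + 170\right) \left(4 + 170\right)}{5}} = \sqrt{-3927 + \frac{3}{5} \cdot 169 \cdot 174} = \sqrt{-3927 + \frac{88218}{5}} = \sqrt{\frac{68583}{5}} = \frac{\sqrt{342915}}{5}$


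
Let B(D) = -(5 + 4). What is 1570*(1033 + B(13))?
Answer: 1607680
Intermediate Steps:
B(D) = -9 (B(D) = -1*9 = -9)
1570*(1033 + B(13)) = 1570*(1033 - 9) = 1570*1024 = 1607680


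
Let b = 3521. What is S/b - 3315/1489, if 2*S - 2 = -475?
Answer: -24048527/10485538 ≈ -2.2935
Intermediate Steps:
S = -473/2 (S = 1 + (½)*(-475) = 1 - 475/2 = -473/2 ≈ -236.50)
S/b - 3315/1489 = -473/2/3521 - 3315/1489 = -473/2*1/3521 - 3315*1/1489 = -473/7042 - 3315/1489 = -24048527/10485538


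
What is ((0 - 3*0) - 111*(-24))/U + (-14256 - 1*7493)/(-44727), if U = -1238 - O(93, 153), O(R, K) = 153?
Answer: -88899869/62215257 ≈ -1.4289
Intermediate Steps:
U = -1391 (U = -1238 - 1*153 = -1238 - 153 = -1391)
((0 - 3*0) - 111*(-24))/U + (-14256 - 1*7493)/(-44727) = ((0 - 3*0) - 111*(-24))/(-1391) + (-14256 - 1*7493)/(-44727) = ((0 + 0) + 2664)*(-1/1391) + (-14256 - 7493)*(-1/44727) = (0 + 2664)*(-1/1391) - 21749*(-1/44727) = 2664*(-1/1391) + 21749/44727 = -2664/1391 + 21749/44727 = -88899869/62215257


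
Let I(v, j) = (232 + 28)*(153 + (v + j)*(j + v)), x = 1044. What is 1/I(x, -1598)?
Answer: 1/79837940 ≈ 1.2525e-8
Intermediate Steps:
I(v, j) = 39780 + 260*(j + v)² (I(v, j) = 260*(153 + (j + v)*(j + v)) = 260*(153 + (j + v)²) = 39780 + 260*(j + v)²)
1/I(x, -1598) = 1/(39780 + 260*(-1598 + 1044)²) = 1/(39780 + 260*(-554)²) = 1/(39780 + 260*306916) = 1/(39780 + 79798160) = 1/79837940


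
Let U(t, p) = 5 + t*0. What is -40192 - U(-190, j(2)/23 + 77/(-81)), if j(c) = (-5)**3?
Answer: -40197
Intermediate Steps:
j(c) = -125
U(t, p) = 5 (U(t, p) = 5 + 0 = 5)
-40192 - U(-190, j(2)/23 + 77/(-81)) = -40192 - 1*5 = -40192 - 5 = -40197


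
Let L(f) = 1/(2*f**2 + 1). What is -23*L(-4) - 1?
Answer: -56/33 ≈ -1.6970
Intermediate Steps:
L(f) = 1/(1 + 2*f**2)
-23*L(-4) - 1 = -23/(1 + 2*(-4)**2) - 1 = -23/(1 + 2*16) - 1 = -23/(1 + 32) - 1 = -23/33 - 1 = -56/33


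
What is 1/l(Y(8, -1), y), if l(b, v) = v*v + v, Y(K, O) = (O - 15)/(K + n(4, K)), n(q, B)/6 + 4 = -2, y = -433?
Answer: 1/187056 ≈ 5.3460e-6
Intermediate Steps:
n(q, B) = -36 (n(q, B) = -24 + 6*(-2) = -24 - 12 = -36)
Y(K, O) = (-15 + O)/(-36 + K) (Y(K, O) = (O - 15)/(K - 36) = (-15 + O)/(-36 + K))
l(b, v) = v + v² (l(b, v) = v² + v = v + v²)
1/l(Y(8, -1), y) = 1/(-433*(1 - 433)) = 1/(-433*(-432)) = 1/187056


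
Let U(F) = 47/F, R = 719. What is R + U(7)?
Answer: 5080/7 ≈ 725.71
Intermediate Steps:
R + U(7) = 719 + 47/7 = 5080/7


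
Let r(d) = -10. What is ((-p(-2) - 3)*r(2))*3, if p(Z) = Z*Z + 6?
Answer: 390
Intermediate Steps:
p(Z) = 6 + Z² (p(Z) = Z² + 6 = 6 + Z²)
((-p(-2) - 3)*r(2))*3 = ((-(6 + (-2)²) - 3)*(-10))*3 = ((-(6 + 4) - 3)*(-10))*3 = ((-1*10 - 3)*(-10))*3 = ((-10 - 3)*(-10))*3 = -13*(-10)*3 = 130*3 = 390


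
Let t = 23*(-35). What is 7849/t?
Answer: -7849/805 ≈ -9.7503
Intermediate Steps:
t = -805
7849/t = 7849/(-805) = 7849*(-1/805) = -7849/805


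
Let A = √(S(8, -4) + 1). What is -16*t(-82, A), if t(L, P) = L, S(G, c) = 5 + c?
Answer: 1312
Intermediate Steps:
A = √2 (A = √((5 - 4) + 1) = √(1 + 1) = √2 ≈ 1.4142)
-16*t(-82, A) = -16*(-82) = 1312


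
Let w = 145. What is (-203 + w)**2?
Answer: 3364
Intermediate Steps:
(-203 + w)**2 = (-203 + 145)**2 = (-58)**2 = 3364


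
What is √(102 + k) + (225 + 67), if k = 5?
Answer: 292 + √107 ≈ 302.34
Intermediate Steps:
√(102 + k) + (225 + 67) = √(102 + 5) + (225 + 67) = √107 + 292 = 292 + √107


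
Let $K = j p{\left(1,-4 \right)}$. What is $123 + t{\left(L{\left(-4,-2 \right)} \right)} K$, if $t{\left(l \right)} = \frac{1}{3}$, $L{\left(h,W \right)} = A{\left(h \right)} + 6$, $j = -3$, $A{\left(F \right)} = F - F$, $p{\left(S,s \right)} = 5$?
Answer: $118$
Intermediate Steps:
$A{\left(F \right)} = 0$
$K = -15$ ($K = \left(-3\right) 5 = -15$)
$L{\left(h,W \right)} = 6$ ($L{\left(h,W \right)} = 0 + 6 = 6$)
$t{\left(l \right)} = \frac{1}{3}$
$123 + t{\left(L{\left(-4,-2 \right)} \right)} K = 123 + \frac{1}{3} \left(-15\right) = 123 - 5 = 118$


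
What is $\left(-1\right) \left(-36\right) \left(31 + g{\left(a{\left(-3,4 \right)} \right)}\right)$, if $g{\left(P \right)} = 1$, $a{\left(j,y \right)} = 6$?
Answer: $1152$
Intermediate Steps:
$\left(-1\right) \left(-36\right) \left(31 + g{\left(a{\left(-3,4 \right)} \right)}\right) = \left(-1\right) \left(-36\right) \left(31 + 1\right) = 36 \cdot 32 = 1152$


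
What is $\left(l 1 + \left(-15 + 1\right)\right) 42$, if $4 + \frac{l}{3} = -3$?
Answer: $-1470$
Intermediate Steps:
$l = -21$ ($l = -12 + 3 \left(-3\right) = -12 - 9 = -21$)
$\left(l 1 + \left(-15 + 1\right)\right) 42 = \left(\left(-21\right) 1 + \left(-15 + 1\right)\right) 42 = \left(-21 - 14\right) 42 = \left(-35\right) 42 = -1470$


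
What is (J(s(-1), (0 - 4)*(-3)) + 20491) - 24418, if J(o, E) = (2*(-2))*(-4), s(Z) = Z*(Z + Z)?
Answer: -3911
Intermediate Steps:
s(Z) = 2*Z² (s(Z) = Z*(2*Z) = 2*Z²)
J(o, E) = 16 (J(o, E) = -4*(-4) = 16)
(J(s(-1), (0 - 4)*(-3)) + 20491) - 24418 = (16 + 20491) - 24418 = 20507 - 24418 = -3911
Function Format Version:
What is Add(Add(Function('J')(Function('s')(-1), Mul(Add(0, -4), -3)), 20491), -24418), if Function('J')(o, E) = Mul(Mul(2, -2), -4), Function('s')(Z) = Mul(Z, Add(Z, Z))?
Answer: -3911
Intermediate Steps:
Function('s')(Z) = Mul(2, Pow(Z, 2)) (Function('s')(Z) = Mul(Z, Mul(2, Z)) = Mul(2, Pow(Z, 2)))
Function('J')(o, E) = 16 (Function('J')(o, E) = Mul(-4, -4) = 16)
Add(Add(Function('J')(Function('s')(-1), Mul(Add(0, -4), -3)), 20491), -24418) = Add(Add(16, 20491), -24418) = Add(20507, -24418) = -3911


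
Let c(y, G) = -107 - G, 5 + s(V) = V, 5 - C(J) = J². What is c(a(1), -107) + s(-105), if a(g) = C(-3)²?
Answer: -110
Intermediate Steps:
C(J) = 5 - J²
s(V) = -5 + V
a(g) = 16 (a(g) = (5 - 1*(-3)²)² = (5 - 1*9)² = (5 - 9)² = (-4)² = 16)
c(a(1), -107) + s(-105) = (-107 - 1*(-107)) + (-5 - 105) = (-107 + 107) - 110 = 0 - 110 = -110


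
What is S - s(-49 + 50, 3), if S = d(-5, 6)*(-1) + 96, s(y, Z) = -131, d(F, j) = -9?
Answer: 236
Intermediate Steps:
S = 105 (S = -9*(-1) + 96 = 9 + 96 = 105)
S - s(-49 + 50, 3) = 105 - 1*(-131) = 105 + 131 = 236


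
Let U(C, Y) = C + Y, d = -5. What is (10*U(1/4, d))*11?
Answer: -1045/2 ≈ -522.50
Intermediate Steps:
(10*U(1/4, d))*11 = (10*(1/4 - 5))*11 = (10*(¼ - 5))*11 = (10*(-19/4))*11 = -95/2*11 = -1045/2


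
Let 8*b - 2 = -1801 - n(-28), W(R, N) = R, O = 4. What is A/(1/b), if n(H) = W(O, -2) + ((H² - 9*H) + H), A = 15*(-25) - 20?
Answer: 1110345/8 ≈ 1.3879e+5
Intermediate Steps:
A = -395 (A = -375 - 20 = -395)
n(H) = 4 + H² - 8*H (n(H) = 4 + ((H² - 9*H) + H) = 4 + (H² - 8*H) = 4 + H² - 8*H)
b = -2811/8 (b = ¼ + (-1801 - (4 + (-28)² - 8*(-28)))/8 = ¼ + (-1801 - (4 + 784 + 224))/8 = ¼ + (-1801 - 1*1012)/8 = ¼ + (-1801 - 1012)/8 = ¼ + (⅛)*(-2813) = ¼ - 2813/8 = -2811/8 ≈ -351.38)
A/(1/b) = -395/(1/(-2811/8)) = -395/(-8/2811) = -395*(-2811/8) = 1110345/8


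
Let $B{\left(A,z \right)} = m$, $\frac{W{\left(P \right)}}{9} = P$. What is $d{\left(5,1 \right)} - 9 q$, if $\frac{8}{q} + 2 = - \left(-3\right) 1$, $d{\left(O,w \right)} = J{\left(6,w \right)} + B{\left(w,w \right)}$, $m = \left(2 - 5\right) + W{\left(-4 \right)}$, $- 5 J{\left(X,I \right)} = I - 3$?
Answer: $- \frac{553}{5} \approx -110.6$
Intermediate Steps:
$J{\left(X,I \right)} = \frac{3}{5} - \frac{I}{5}$ ($J{\left(X,I \right)} = - \frac{I - 3}{5} = - \frac{-3 + I}{5} = \frac{3}{5} - \frac{I}{5}$)
$W{\left(P \right)} = 9 P$
$m = -39$ ($m = \left(2 - 5\right) + 9 \left(-4\right) = -3 - 36 = -39$)
$B{\left(A,z \right)} = -39$
$d{\left(O,w \right)} = - \frac{192}{5} - \frac{w}{5}$ ($d{\left(O,w \right)} = \left(\frac{3}{5} - \frac{w}{5}\right) - 39 = - \frac{192}{5} - \frac{w}{5}$)
$q = 8$ ($q = \frac{8}{-2 - \left(-3\right) 1} = \frac{8}{-2 - -3} = \frac{8}{-2 + 3} = \frac{8}{1} = 8 \cdot 1 = 8$)
$d{\left(5,1 \right)} - 9 q = \left(- \frac{192}{5} - \frac{1}{5}\right) - 72 = - \frac{193}{5} - 72 = - \frac{553}{5}$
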